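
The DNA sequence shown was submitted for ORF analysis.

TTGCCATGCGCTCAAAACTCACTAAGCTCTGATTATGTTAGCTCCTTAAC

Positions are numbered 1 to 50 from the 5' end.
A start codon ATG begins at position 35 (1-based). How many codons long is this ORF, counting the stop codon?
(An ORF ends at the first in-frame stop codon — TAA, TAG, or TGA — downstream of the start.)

5

Codons from position 35: ATG (35–37), TTA (38–40), GCT (41–43), CCT (44–46), TAA (47–49).
TAA is the first in-frame stop; that's 5 codons including the stop.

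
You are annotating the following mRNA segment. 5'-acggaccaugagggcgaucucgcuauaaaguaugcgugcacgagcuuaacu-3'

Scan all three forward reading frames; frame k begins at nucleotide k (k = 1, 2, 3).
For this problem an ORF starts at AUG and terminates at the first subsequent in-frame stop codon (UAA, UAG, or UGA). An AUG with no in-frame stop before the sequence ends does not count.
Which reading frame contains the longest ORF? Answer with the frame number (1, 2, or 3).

2

Frame 1: ACG GAC CAU GAG GGC GAU CUC GCU AUA AAG UAU GCG UGC ACG AGC UUA ACU — no AUG→stop ORF.
Frame 2: CGG ACC AUG AGG GCG AUC UCG CUA UAA AGU AUG CGU GCA CGA GCU UAA — AUG at 8, stop UAA at 26 → 21 nt; AUG at 32, stop UAA at 47 → 18 nt.
Frame 3: GGA CCA UGA GGG CGA UCU CGC UAU AAA GUA UGC GUG CAC GAG CUU AAC — no AUG→stop ORF.
Longest ORF is 21 nt in frame 2 (positions 8–28).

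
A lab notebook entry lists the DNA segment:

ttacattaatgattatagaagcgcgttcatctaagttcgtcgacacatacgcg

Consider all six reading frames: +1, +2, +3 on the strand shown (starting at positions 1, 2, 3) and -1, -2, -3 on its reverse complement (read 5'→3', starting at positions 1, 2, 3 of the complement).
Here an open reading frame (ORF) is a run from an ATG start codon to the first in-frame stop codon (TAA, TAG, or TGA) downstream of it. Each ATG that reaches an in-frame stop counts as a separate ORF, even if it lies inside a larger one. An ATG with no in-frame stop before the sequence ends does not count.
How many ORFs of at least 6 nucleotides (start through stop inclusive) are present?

Reverse complement (5'→3'): CGCGTATGTGTCGACGAACTTAGATGAACGCGCTTCTATAATCATTAATGTAA
Frame +1: TTA CAT TAA TGA TTA TAG AAG CGC GTT CAT CTA AGT TCG TCG ACA CAT ACG — no ATG→stop ORF.
Frame +2: TAC ATT AAT GAT TAT AGA AGC GCG TTC ATC TAA GTT CGT CGA CAC ATA CGC — no ATG→stop ORF.
Frame +3: ACA TTA ATG ATT ATA GAA GCG CGT TCA TCT AAG TTC GTC GAC ACA TAC GCG — no ATG→stop ORF.
Frame -1: CGC GTA TGT GTC GAC GAA CTT AGA TGA ACG CGC TTC TAT AAT CAT TAA TGT — no ATG→stop ORF.
Frame -2: GCG TAT GTG TCG ACG AAC TTA GAT GAA CGC GCT TCT ATA ATC ATT AAT GTA — no ATG→stop ORF.
Frame -3: CGT ATG TGT CGA CGA ACT TAG ATG AAC GCG CTT CTA TAA TCA TTA ATG TAA — ATG at 6, stop TAG at 21 → 18 nt; ATG at 24, stop TAA at 39 → 18 nt; ATG at 48, stop TAA at 51 → 6 nt.
ORFs ≥ 6 nucleotides: frame -3 6–23 (18 nucleotides), frame -3 24–41 (18 nucleotides), frame -3 48–53 (6 nucleotides). Count = 3.

3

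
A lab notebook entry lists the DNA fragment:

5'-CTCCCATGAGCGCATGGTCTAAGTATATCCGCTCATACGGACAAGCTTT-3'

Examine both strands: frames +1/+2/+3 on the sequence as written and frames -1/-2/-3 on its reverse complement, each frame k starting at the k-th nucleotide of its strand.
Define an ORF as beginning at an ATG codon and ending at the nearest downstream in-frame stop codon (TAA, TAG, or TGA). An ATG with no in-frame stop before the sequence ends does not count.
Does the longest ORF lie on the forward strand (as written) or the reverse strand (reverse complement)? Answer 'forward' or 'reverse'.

reverse

Reverse complement (5'→3'): AAAGCTTGTCCGTATGAGCGGATATACTTAGACCATGCGCTCATGGGAG
Frame +1: CTC CCA TGA GCG CAT GGT CTA AGT ATA TCC GCT CAT ACG GAC AAG CTT — no ATG→stop ORF.
Frame +2: TCC CAT GAG CGC ATG GTC TAA GTA TAT CCG CTC ATA CGG ACA AGC TTT — ATG at 14, stop TAA at 20 → 9 nt.
Frame +3: CCC ATG AGC GCA TGG TCT AAG TAT ATC CGC TCA TAC GGA CAA GCT — no ATG→stop ORF.
Frame -1: AAA GCT TGT CCG TAT GAG CGG ATA TAC TTA GAC CAT GCG CTC ATG GGA — no ATG→stop ORF.
Frame -2: AAG CTT GTC CGT ATG AGC GGA TAT ACT TAG ACC ATG CGC TCA TGG GAG — ATG at 14, stop TAG at 29 → 18 nt.
Frame -3: AGC TTG TCC GTA TGA GCG GAT ATA CTT AGA CCA TGC GCT CAT GGG — no ATG→stop ORF.
Forward-strand max 9 nt; reverse-strand max 18 nt. The reverse strand has the longer ORF.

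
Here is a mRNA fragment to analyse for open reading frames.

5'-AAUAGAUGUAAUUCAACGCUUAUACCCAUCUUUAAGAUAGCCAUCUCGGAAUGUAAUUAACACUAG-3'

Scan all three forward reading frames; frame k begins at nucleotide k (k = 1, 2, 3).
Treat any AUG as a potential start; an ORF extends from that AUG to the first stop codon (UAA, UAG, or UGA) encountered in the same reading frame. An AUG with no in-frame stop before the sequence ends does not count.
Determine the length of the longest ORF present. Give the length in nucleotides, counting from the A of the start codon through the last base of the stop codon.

Frame 1: AAU AGA UGU AAU UCA ACG CUU AUA CCC AUC UUU AAG AUA GCC AUC UCG GAA UGU AAU UAA CAC UAG — no AUG→stop ORF.
Frame 2: AUA GAU GUA AUU CAA CGC UUA UAC CCA UCU UUA AGA UAG CCA UCU CGG AAU GUA AUU AAC ACU — no AUG→stop ORF.
Frame 3: UAG AUG UAA UUC AAC GCU UAU ACC CAU CUU UAA GAU AGC CAU CUC GGA AUG UAA UUA ACA CUA — AUG at 6, stop UAA at 9 → 6 nt; AUG at 51, stop UAA at 54 → 6 nt.
Longest: frame 3, positions 6–11, 6 nt = 2 codons = 1 aa. → 6 nucleotides.

6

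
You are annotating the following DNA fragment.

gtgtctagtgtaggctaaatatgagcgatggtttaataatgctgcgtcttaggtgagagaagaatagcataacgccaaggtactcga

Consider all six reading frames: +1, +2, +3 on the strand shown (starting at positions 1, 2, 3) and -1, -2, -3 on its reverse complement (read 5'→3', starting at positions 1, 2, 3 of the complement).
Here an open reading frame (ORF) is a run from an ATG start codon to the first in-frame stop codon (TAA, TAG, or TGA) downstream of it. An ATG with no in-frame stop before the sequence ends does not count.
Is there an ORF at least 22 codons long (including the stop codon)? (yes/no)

yes

Reverse complement (5'→3'): TCGAGTACCTTGGCGTTATGCTATTCTTCTCTCACCTAAGACGCAGCATTATTAAACCATCGCTCATATTTAGCCTACACTAGACAC
Frame +1: GTG TCT AGT GTA GGC TAA ATA TGA GCG ATG GTT TAA TAA TGC TGC GTC TTA GGT GAG AGA AGA ATA GCA TAA CGC CAA GGT ACT CGA — ATG at 28, stop TAA at 34 → 9 nt.
Frame +2: TGT CTA GTG TAG GCT AAA TAT GAG CGA TGG TTT AAT AAT GCT GCG TCT TAG GTG AGA GAA GAA TAG CAT AAC GCC AAG GTA CTC — no ATG→stop ORF.
Frame +3: GTC TAG TGT AGG CTA AAT ATG AGC GAT GGT TTA ATA ATG CTG CGT CTT AGG TGA GAG AAG AAT AGC ATA ACG CCA AGG TAC TCG — ATG at 21, stop TGA at 54 → 36 nt; ATG at 39, stop TGA at 54 → 18 nt.
Frame -1: TCG AGT ACC TTG GCG TTA TGC TAT TCT TCT CTC ACC TAA GAC GCA GCA TTA TTA AAC CAT CGC TCA TAT TTA GCC TAC ACT AGA CAC — no ATG→stop ORF.
Frame -2: CGA GTA CCT TGG CGT TAT GCT ATT CTT CTC TCA CCT AAG ACG CAG CAT TAT TAA ACC ATC GCT CAT ATT TAG CCT ACA CTA GAC — no ATG→stop ORF.
Frame -3: GAG TAC CTT GGC GTT ATG CTA TTC TTC TCT CAC CTA AGA CGC AGC ATT ATT AAA CCA TCG CTC ATA TTT AGC CTA CAC TAG ACA — ATG at 18, stop TAG at 81 → 66 nt.
Frame -3 has an ORF of 22 codons (positions 18–83) ≥ 22, so yes.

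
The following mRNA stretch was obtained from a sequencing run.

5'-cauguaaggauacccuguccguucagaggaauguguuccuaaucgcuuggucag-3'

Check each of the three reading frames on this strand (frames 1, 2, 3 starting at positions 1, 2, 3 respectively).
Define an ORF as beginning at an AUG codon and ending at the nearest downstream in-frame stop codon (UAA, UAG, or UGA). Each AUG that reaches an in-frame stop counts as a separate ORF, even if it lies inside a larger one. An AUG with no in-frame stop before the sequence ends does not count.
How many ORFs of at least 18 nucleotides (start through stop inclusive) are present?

Frame 1: CAU GUA AGG AUA CCC UGU CCG UUC AGA GGA AUG UGU UCC UAA UCG CUU GGU CAG — AUG at 31, stop UAA at 40 → 12 nt.
Frame 2: AUG UAA GGA UAC CCU GUC CGU UCA GAG GAA UGU GUU CCU AAU CGC UUG GUC — AUG at 2, stop UAA at 5 → 6 nt.
Frame 3: UGU AAG GAU ACC CUG UCC GUU CAG AGG AAU GUG UUC CUA AUC GCU UGG UCA — no AUG→stop ORF.
No ORF reaches 18 nucleotides. Count = 0.

0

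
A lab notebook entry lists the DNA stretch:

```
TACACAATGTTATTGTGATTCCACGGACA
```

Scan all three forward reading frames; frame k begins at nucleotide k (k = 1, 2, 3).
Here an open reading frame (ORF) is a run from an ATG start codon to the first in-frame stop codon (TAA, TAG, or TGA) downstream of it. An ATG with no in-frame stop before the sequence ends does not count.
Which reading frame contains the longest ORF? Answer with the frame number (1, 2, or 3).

Frame 1: TAC ACA ATG TTA TTG TGA TTC CAC GGA — ATG at 7, stop TGA at 16 → 12 nt.
Frame 2: ACA CAA TGT TAT TGT GAT TCC ACG GAC — no ATG→stop ORF.
Frame 3: CAC AAT GTT ATT GTG ATT CCA CGG ACA — no ATG→stop ORF.
Longest ORF is 12 nt in frame 1 (positions 7–18).

1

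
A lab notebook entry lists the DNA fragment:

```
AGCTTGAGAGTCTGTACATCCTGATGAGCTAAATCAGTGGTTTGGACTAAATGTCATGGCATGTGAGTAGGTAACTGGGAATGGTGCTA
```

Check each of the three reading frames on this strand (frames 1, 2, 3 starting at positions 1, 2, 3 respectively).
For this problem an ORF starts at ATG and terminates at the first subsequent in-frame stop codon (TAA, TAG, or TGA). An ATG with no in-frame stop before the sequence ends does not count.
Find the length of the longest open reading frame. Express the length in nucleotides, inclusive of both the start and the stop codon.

Frame 1: AGC TTG AGA GTC TGT ACA TCC TGA TGA GCT AAA TCA GTG GTT TGG ACT AAA TGT CAT GGC ATG TGA GTA GGT AAC TGG GAA TGG TGC — ATG at 61, stop TGA at 64 → 6 nt.
Frame 2: GCT TGA GAG TCT GTA CAT CCT GAT GAG CTA AAT CAG TGG TTT GGA CTA AAT GTC ATG GCA TGT GAG TAG GTA ACT GGG AAT GGT GCT — ATG at 56, stop TAG at 68 → 15 nt.
Frame 3: CTT GAG AGT CTG TAC ATC CTG ATG AGC TAA ATC AGT GGT TTG GAC TAA ATG TCA TGG CAT GTG AGT AGG TAA CTG GGA ATG GTG CTA — ATG at 24, stop TAA at 30 → 9 nt; ATG at 51, stop TAA at 72 → 24 nt.
Longest: frame 3, positions 51–74, 24 nt = 8 codons = 7 aa. → 24 nucleotides.

24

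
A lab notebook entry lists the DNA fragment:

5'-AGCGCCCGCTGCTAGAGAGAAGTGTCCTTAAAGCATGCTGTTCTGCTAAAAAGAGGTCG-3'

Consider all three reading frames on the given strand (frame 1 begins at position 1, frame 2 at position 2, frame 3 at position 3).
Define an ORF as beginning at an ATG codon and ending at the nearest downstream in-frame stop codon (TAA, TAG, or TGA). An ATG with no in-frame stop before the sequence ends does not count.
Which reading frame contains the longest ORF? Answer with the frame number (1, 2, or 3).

2

Frame 1: AGC GCC CGC TGC TAG AGA GAA GTG TCC TTA AAG CAT GCT GTT CTG CTA AAA AGA GGT — no ATG→stop ORF.
Frame 2: GCG CCC GCT GCT AGA GAG AAG TGT CCT TAA AGC ATG CTG TTC TGC TAA AAA GAG GTC — ATG at 35, stop TAA at 47 → 15 nt.
Frame 3: CGC CCG CTG CTA GAG AGA AGT GTC CTT AAA GCA TGC TGT TCT GCT AAA AAG AGG TCG — no ATG→stop ORF.
Longest ORF is 15 nt in frame 2 (positions 35–49).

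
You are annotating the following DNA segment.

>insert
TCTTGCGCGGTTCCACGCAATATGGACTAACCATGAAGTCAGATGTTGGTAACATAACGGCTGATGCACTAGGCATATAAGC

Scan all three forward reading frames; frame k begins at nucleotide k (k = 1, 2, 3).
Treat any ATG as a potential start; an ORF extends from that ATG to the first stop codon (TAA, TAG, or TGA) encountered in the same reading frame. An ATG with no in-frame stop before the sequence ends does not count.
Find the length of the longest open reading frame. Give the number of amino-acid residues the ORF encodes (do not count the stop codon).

Frame 1: TCT TGC GCG GTT CCA CGC AAT ATG GAC TAA CCA TGA AGT CAG ATG TTG GTA ACA TAA CGG CTG ATG CAC TAG GCA TAT AAG — ATG at 22, stop TAA at 28 → 9 nt; ATG at 43, stop TAA at 55 → 15 nt; ATG at 64, stop TAG at 70 → 9 nt.
Frame 2: CTT GCG CGG TTC CAC GCA ATA TGG ACT AAC CAT GAA GTC AGA TGT TGG TAA CAT AAC GGC TGA TGC ACT AGG CAT ATA AGC — no ATG→stop ORF.
Frame 3: TTG CGC GGT TCC ACG CAA TAT GGA CTA ACC ATG AAG TCA GAT GTT GGT AAC ATA ACG GCT GAT GCA CTA GGC ATA TAA — ATG at 33, stop TAA at 78 → 48 nt.
Longest: frame 3, positions 33–80, 48 nt = 16 codons = 15 aa. → 15 amino acids.

15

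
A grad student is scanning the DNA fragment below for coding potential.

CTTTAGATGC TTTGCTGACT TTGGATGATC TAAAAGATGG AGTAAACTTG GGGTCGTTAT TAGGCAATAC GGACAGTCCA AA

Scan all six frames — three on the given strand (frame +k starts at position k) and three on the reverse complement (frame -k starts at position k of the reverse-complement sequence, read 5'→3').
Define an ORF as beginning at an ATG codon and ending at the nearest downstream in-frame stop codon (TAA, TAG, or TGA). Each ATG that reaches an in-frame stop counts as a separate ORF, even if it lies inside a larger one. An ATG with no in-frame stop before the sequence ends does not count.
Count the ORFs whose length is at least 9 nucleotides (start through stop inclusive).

Reverse complement (5'→3'): TTTGGACTGTCCGTATTGCCTAATAACGACCCCAAGTTTACTCCATCTTTTAGATCATCCAAAGTCAGCAAAGCATCTAAAG
Frame +1: CTT TAG ATG CTT TGC TGA CTT TGG ATG ATC TAA AAG ATG GAG TAA ACT TGG GGT CGT TAT TAG GCA ATA CGG ACA GTC CAA — ATG at 7, stop TGA at 16 → 12 nt; ATG at 25, stop TAA at 31 → 9 nt; ATG at 37, stop TAA at 43 → 9 nt.
Frame +2: TTT AGA TGC TTT GCT GAC TTT GGA TGA TCT AAA AGA TGG AGT AAA CTT GGG GTC GTT ATT AGG CAA TAC GGA CAG TCC AAA — no ATG→stop ORF.
Frame +3: TTA GAT GCT TTG CTG ACT TTG GAT GAT CTA AAA GAT GGA GTA AAC TTG GGG TCG TTA TTA GGC AAT ACG GAC AGT CCA — no ATG→stop ORF.
Frame -1: TTT GGA CTG TCC GTA TTG CCT AAT AAC GAC CCC AAG TTT ACT CCA TCT TTT AGA TCA TCC AAA GTC AGC AAA GCA TCT AAA — no ATG→stop ORF.
Frame -2: TTG GAC TGT CCG TAT TGC CTA ATA ACG ACC CCA AGT TTA CTC CAT CTT TTA GAT CAT CCA AAG TCA GCA AAG CAT CTA AAG — no ATG→stop ORF.
Frame -3: TGG ACT GTC CGT ATT GCC TAA TAA CGA CCC CAA GTT TAC TCC ATC TTT TAG ATC ATC CAA AGT CAG CAA AGC ATC TAA — no ATG→stop ORF.
ORFs ≥ 9 nucleotides: frame +1 7–18 (12 nucleotides), frame +1 25–33 (9 nucleotides), frame +1 37–45 (9 nucleotides). Count = 3.

3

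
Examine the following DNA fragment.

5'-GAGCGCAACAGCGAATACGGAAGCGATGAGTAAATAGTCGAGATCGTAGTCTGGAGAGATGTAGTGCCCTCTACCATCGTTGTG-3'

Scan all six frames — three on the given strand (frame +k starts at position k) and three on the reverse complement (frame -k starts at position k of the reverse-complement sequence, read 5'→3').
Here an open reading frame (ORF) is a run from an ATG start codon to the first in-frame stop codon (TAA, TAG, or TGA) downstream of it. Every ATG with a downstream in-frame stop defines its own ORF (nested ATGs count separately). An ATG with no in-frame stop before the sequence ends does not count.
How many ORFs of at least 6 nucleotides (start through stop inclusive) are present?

Reverse complement (5'→3'): CACAACGATGGTAGAGGGCACTACATCTCTCCAGACTACGATCTCGACTATTTACTCATCGCTTCCGTATTCGCTGTTGCGCTC
Frame +1: GAG CGC AAC AGC GAA TAC GGA AGC GAT GAG TAA ATA GTC GAG ATC GTA GTC TGG AGA GAT GTA GTG CCC TCT ACC ATC GTT GTG — no ATG→stop ORF.
Frame +2: AGC GCA ACA GCG AAT ACG GAA GCG ATG AGT AAA TAG TCG AGA TCG TAG TCT GGA GAG ATG TAG TGC CCT CTA CCA TCG TTG — ATG at 26, stop TAG at 35 → 12 nt; ATG at 59, stop TAG at 62 → 6 nt.
Frame +3: GCG CAA CAG CGA ATA CGG AAG CGA TGA GTA AAT AGT CGA GAT CGT AGT CTG GAG AGA TGT AGT GCC CTC TAC CAT CGT TGT — no ATG→stop ORF.
Frame -1: CAC AAC GAT GGT AGA GGG CAC TAC ATC TCT CCA GAC TAC GAT CTC GAC TAT TTA CTC ATC GCT TCC GTA TTC GCT GTT GCG CTC — no ATG→stop ORF.
Frame -2: ACA ACG ATG GTA GAG GGC ACT ACA TCT CTC CAG ACT ACG ATC TCG ACT ATT TAC TCA TCG CTT CCG TAT TCG CTG TTG CGC — no ATG→stop ORF.
Frame -3: CAA CGA TGG TAG AGG GCA CTA CAT CTC TCC AGA CTA CGA TCT CGA CTA TTT ACT CAT CGC TTC CGT ATT CGC TGT TGC GCT — no ATG→stop ORF.
ORFs ≥ 6 nucleotides: frame +2 26–37 (12 nucleotides), frame +2 59–64 (6 nucleotides). Count = 2.

2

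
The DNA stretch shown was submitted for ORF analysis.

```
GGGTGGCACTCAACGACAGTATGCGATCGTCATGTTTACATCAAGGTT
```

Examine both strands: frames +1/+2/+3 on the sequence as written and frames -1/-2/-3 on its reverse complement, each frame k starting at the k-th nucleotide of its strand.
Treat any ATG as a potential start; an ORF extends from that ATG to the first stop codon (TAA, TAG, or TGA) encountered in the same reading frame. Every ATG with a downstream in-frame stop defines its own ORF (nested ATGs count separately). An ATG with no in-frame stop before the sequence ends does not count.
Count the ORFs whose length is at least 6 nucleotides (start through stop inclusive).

Reverse complement (5'→3'): AACCTTGATGTAAACATGACGATCGCATACTGTCGTTGAGTGCCACCC
Frame +1: GGG TGG CAC TCA ACG ACA GTA TGC GAT CGT CAT GTT TAC ATC AAG GTT — no ATG→stop ORF.
Frame +2: GGT GGC ACT CAA CGA CAG TAT GCG ATC GTC ATG TTT ACA TCA AGG — no ATG→stop ORF.
Frame +3: GTG GCA CTC AAC GAC AGT ATG CGA TCG TCA TGT TTA CAT CAA GGT — no ATG→stop ORF.
Frame -1: AAC CTT GAT GTA AAC ATG ACG ATC GCA TAC TGT CGT TGA GTG CCA CCC — ATG at 16, stop TGA at 37 → 24 nt.
Frame -2: ACC TTG ATG TAA ACA TGA CGA TCG CAT ACT GTC GTT GAG TGC CAC — ATG at 8, stop TAA at 11 → 6 nt.
Frame -3: CCT TGA TGT AAA CAT GAC GAT CGC ATA CTG TCG TTG AGT GCC ACC — no ATG→stop ORF.
ORFs ≥ 6 nucleotides: frame -1 16–39 (24 nucleotides), frame -2 8–13 (6 nucleotides). Count = 2.

2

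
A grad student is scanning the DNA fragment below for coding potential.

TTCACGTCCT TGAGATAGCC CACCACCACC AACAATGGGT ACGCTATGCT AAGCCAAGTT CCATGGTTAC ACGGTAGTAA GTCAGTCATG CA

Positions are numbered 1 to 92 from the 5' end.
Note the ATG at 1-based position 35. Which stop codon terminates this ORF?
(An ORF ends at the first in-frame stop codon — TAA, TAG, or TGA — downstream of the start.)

TAA

Codons from position 35: ATG (35–37), GGT (38–40), ACG (41–43), CTA (44–46), TGC (47–49), TAA (50–52).
The first in-frame stop codon is TAA.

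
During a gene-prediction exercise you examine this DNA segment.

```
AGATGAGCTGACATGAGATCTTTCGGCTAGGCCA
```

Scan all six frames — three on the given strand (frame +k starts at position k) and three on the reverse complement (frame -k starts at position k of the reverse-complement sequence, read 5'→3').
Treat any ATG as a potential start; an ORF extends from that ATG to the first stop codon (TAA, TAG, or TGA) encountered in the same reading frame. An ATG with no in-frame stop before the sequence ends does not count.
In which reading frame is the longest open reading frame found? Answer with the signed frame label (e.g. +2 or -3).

Reverse complement (5'→3'): TGGCCTAGCCGAAAGATCTCATGTCAGCTCATCT
Frame +1: AGA TGA GCT GAC ATG AGA TCT TTC GGC TAG GCC — ATG at 13, stop TAG at 28 → 18 nt.
Frame +2: GAT GAG CTG ACA TGA GAT CTT TCG GCT AGG CCA — no ATG→stop ORF.
Frame +3: ATG AGC TGA CAT GAG ATC TTT CGG CTA GGC — ATG at 3, stop TGA at 9 → 9 nt.
Frame -1: TGG CCT AGC CGA AAG ATC TCA TGT CAG CTC ATC — no ATG→stop ORF.
Frame -2: GGC CTA GCC GAA AGA TCT CAT GTC AGC TCA TCT — no ATG→stop ORF.
Frame -3: GCC TAG CCG AAA GAT CTC ATG TCA GCT CAT — no ATG→stop ORF.
Longest ORF is 18 nt in frame +1 (positions 13–30).

+1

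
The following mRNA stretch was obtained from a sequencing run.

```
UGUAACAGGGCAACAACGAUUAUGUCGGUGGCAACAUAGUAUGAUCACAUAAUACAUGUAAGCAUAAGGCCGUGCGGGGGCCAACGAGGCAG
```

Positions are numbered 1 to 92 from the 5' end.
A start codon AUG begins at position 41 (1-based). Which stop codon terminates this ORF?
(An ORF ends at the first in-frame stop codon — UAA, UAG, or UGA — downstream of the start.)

Codons from position 41: AUG (41–43), AUC (44–46), ACA (47–49), UAA (50–52).
The first in-frame stop codon is UAA.

UAA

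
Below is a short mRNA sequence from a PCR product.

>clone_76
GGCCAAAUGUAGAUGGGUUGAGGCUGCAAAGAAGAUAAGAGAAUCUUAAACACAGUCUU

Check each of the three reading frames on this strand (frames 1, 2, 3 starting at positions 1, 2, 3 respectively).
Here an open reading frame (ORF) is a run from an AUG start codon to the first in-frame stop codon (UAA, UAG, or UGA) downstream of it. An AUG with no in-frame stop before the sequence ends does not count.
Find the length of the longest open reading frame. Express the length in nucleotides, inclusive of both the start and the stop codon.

9

Frame 1: GGC CAA AUG UAG AUG GGU UGA GGC UGC AAA GAA GAU AAG AGA AUC UUA AAC ACA GUC — AUG at 7, stop UAG at 10 → 6 nt; AUG at 13, stop UGA at 19 → 9 nt.
Frame 2: GCC AAA UGU AGA UGG GUU GAG GCU GCA AAG AAG AUA AGA GAA UCU UAA ACA CAG UCU — no AUG→stop ORF.
Frame 3: CCA AAU GUA GAU GGG UUG AGG CUG CAA AGA AGA UAA GAG AAU CUU AAA CAC AGU CUU — no AUG→stop ORF.
Longest: frame 1, positions 13–21, 9 nt = 3 codons = 2 aa. → 9 nucleotides.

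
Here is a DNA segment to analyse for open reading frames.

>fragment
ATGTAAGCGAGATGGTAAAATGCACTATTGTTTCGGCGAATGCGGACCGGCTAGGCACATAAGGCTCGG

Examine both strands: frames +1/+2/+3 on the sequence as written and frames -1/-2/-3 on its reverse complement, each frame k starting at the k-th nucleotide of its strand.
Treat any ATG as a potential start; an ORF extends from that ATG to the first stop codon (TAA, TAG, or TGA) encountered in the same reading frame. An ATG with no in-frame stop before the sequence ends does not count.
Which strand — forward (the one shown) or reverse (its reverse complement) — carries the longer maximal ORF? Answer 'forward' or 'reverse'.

Reverse complement (5'→3'): CCGAGCCTTATGTGCCTAGCCGGTCCGCATTCGCCGAAACAATAGTGCATTTTACCATCTCGCTTACAT
Frame +1: ATG TAA GCG AGA TGG TAA AAT GCA CTA TTG TTT CGG CGA ATG CGG ACC GGC TAG GCA CAT AAG GCT CGG — ATG at 1, stop TAA at 4 → 6 nt; ATG at 40, stop TAG at 52 → 15 nt.
Frame +2: TGT AAG CGA GAT GGT AAA ATG CAC TAT TGT TTC GGC GAA TGC GGA CCG GCT AGG CAC ATA AGG CTC — no ATG→stop ORF.
Frame +3: GTA AGC GAG ATG GTA AAA TGC ACT ATT GTT TCG GCG AAT GCG GAC CGG CTA GGC ACA TAA GGC TCG — ATG at 12, stop TAA at 60 → 51 nt.
Frame -1: CCG AGC CTT ATG TGC CTA GCC GGT CCG CAT TCG CCG AAA CAA TAG TGC ATT TTA CCA TCT CGC TTA CAT — ATG at 10, stop TAG at 43 → 36 nt.
Frame -2: CGA GCC TTA TGT GCC TAG CCG GTC CGC ATT CGC CGA AAC AAT AGT GCA TTT TAC CAT CTC GCT TAC — no ATG→stop ORF.
Frame -3: GAG CCT TAT GTG CCT AGC CGG TCC GCA TTC GCC GAA ACA ATA GTG CAT TTT ACC ATC TCG CTT ACA — no ATG→stop ORF.
Forward-strand max 51 nt; reverse-strand max 36 nt. The forward strand has the longer ORF.

forward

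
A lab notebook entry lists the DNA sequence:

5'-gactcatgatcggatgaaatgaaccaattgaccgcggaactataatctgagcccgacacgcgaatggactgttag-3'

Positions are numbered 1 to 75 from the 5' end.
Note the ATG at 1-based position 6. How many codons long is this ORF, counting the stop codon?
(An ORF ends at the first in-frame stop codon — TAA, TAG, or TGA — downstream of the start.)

4

Codons from position 6: ATG (6–8), ATC (9–11), GGA (12–14), TGA (15–17).
TGA is the first in-frame stop; that's 4 codons including the stop.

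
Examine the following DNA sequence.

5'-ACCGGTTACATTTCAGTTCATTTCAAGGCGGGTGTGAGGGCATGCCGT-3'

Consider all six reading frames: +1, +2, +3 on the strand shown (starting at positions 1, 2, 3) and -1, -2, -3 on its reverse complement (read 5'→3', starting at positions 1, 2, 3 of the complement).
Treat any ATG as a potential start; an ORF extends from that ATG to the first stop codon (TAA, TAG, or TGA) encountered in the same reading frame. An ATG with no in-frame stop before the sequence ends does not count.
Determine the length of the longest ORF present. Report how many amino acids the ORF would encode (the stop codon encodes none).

Reverse complement (5'→3'): ACGGCATGCCCTCACACCCGCCTTGAAATGAACTGAAATGTAACCGGT
Frame +1: ACC GGT TAC ATT TCA GTT CAT TTC AAG GCG GGT GTG AGG GCA TGC CGT — no ATG→stop ORF.
Frame +2: CCG GTT ACA TTT CAG TTC ATT TCA AGG CGG GTG TGA GGG CAT GCC — no ATG→stop ORF.
Frame +3: CGG TTA CAT TTC AGT TCA TTT CAA GGC GGG TGT GAG GGC ATG CCG — no ATG→stop ORF.
Frame -1: ACG GCA TGC CCT CAC ACC CGC CTT GAA ATG AAC TGA AAT GTA ACC GGT — ATG at 28, stop TGA at 34 → 9 nt.
Frame -2: CGG CAT GCC CTC ACA CCC GCC TTG AAA TGA ACT GAA ATG TAA CCG — ATG at 38, stop TAA at 41 → 6 nt.
Frame -3: GGC ATG CCC TCA CAC CCG CCT TGA AAT GAA CTG AAA TGT AAC CGG — ATG at 6, stop TGA at 24 → 21 nt.
Longest: frame -3, positions 6–26, 21 nt = 7 codons = 6 aa. → 6 amino acids.

6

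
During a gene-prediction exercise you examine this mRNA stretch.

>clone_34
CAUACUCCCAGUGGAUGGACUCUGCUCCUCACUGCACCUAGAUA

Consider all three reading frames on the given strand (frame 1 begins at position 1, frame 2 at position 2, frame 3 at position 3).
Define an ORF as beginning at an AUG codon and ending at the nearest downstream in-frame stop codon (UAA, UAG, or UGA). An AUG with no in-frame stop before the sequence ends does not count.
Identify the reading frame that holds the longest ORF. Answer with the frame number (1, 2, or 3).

3

Frame 1: CAU ACU CCC AGU GGA UGG ACU CUG CUC CUC ACU GCA CCU AGA — no AUG→stop ORF.
Frame 2: AUA CUC CCA GUG GAU GGA CUC UGC UCC UCA CUG CAC CUA GAU — no AUG→stop ORF.
Frame 3: UAC UCC CAG UGG AUG GAC UCU GCU CCU CAC UGC ACC UAG AUA — AUG at 15, stop UAG at 39 → 27 nt.
Longest ORF is 27 nt in frame 3 (positions 15–41).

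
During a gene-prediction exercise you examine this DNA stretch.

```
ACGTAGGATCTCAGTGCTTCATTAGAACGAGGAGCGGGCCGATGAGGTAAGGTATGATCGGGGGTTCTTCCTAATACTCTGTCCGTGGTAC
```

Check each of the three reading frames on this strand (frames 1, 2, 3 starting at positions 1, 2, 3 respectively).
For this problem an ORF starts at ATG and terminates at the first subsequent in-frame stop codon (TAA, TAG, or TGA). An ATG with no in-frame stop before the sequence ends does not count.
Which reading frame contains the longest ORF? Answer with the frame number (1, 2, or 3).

3

Frame 1: ACG TAG GAT CTC AGT GCT TCA TTA GAA CGA GGA GCG GGC CGA TGA GGT AAG GTA TGA TCG GGG GTT CTT CCT AAT ACT CTG TCC GTG GTA — no ATG→stop ORF.
Frame 2: CGT AGG ATC TCA GTG CTT CAT TAG AAC GAG GAG CGG GCC GAT GAG GTA AGG TAT GAT CGG GGG TTC TTC CTA ATA CTC TGT CCG TGG TAC — no ATG→stop ORF.
Frame 3: GTA GGA TCT CAG TGC TTC ATT AGA ACG AGG AGC GGG CCG ATG AGG TAA GGT ATG ATC GGG GGT TCT TCC TAA TAC TCT GTC CGT GGT — ATG at 42, stop TAA at 48 → 9 nt; ATG at 54, stop TAA at 72 → 21 nt.
Longest ORF is 21 nt in frame 3 (positions 54–74).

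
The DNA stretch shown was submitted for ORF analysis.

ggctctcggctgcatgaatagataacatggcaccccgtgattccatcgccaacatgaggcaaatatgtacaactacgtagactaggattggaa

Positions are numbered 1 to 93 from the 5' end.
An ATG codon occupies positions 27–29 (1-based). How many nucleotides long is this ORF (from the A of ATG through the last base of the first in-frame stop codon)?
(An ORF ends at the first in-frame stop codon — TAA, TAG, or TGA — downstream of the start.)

54

Codons from position 27: ATG (27–29), GCA (30–32), CCC (33–35), CGT (36–38), GAT (39–41), TCC (42–44), ATC (45–47), GCC (48–50), AAC (51–53), ATG (54–56), AGG (57–59), CAA (60–62), ATA (63–65), TGT (66–68), ACA (69–71), ACT (72–74), ACG (75–77), TAG (78–80).
TAG is the first in-frame stop; ORF spans 27–80, 54 nucleotides.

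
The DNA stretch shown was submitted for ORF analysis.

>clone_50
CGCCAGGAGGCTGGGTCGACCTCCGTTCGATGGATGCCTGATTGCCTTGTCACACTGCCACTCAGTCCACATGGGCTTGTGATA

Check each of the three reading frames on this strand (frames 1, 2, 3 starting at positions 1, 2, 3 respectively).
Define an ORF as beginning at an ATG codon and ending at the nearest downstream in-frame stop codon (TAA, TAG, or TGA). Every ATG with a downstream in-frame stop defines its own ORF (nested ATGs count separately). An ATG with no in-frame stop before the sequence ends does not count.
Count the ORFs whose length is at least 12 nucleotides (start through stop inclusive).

2

Frame 1: CGC CAG GAG GCT GGG TCG ACC TCC GTT CGA TGG ATG CCT GAT TGC CTT GTC ACA CTG CCA CTC AGT CCA CAT GGG CTT GTG ATA — no ATG→stop ORF.
Frame 2: GCC AGG AGG CTG GGT CGA CCT CCG TTC GAT GGA TGC CTG ATT GCC TTG TCA CAC TGC CAC TCA GTC CAC ATG GGC TTG TGA — ATG at 71, stop TGA at 80 → 12 nt.
Frame 3: CCA GGA GGC TGG GTC GAC CTC CGT TCG ATG GAT GCC TGA TTG CCT TGT CAC ACT GCC ACT CAG TCC ACA TGG GCT TGT GAT — ATG at 30, stop TGA at 39 → 12 nt.
ORFs ≥ 12 nucleotides: frame 2 71–82 (12 nucleotides), frame 3 30–41 (12 nucleotides). Count = 2.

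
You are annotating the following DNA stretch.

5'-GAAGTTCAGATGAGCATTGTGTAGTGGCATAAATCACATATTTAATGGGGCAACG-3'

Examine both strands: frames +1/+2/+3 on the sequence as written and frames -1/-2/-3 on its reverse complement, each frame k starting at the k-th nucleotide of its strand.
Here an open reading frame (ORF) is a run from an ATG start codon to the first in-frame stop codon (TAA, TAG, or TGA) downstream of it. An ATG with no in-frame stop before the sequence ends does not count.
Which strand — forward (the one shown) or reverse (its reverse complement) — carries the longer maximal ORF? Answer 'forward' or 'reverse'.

Reverse complement (5'→3'): CGTTGCCCCATTAAATATGTGATTTATGCCACTACACAATGCTCATCTGAACTTC
Frame +1: GAA GTT CAG ATG AGC ATT GTG TAG TGG CAT AAA TCA CAT ATT TAA TGG GGC AAC — ATG at 10, stop TAG at 22 → 15 nt.
Frame +2: AAG TTC AGA TGA GCA TTG TGT AGT GGC ATA AAT CAC ATA TTT AAT GGG GCA ACG — no ATG→stop ORF.
Frame +3: AGT TCA GAT GAG CAT TGT GTA GTG GCA TAA ATC ACA TAT TTA ATG GGG CAA — no ATG→stop ORF.
Frame -1: CGT TGC CCC ATT AAA TAT GTG ATT TAT GCC ACT ACA CAA TGC TCA TCT GAA CTT — no ATG→stop ORF.
Frame -2: GTT GCC CCA TTA AAT ATG TGA TTT ATG CCA CTA CAC AAT GCT CAT CTG AAC TTC — ATG at 17, stop TGA at 20 → 6 nt.
Frame -3: TTG CCC CAT TAA ATA TGT GAT TTA TGC CAC TAC ACA ATG CTC ATC TGA ACT — ATG at 39, stop TGA at 48 → 12 nt.
Forward-strand max 15 nt; reverse-strand max 12 nt. The forward strand has the longer ORF.

forward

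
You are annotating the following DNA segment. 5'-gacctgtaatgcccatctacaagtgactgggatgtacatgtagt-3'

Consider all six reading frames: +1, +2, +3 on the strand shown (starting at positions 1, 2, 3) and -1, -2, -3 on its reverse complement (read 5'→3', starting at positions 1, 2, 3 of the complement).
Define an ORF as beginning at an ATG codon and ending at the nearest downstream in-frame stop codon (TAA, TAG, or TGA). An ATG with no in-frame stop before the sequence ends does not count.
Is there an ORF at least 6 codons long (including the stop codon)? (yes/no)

yes

Reverse complement (5'→3'): ACTACATGTACATCCCAGTCACTTGTAGATGGGCATTACAGGTC
Frame +1: GAC CTG TAA TGC CCA TCT ACA AGT GAC TGG GAT GTA CAT GTA — no ATG→stop ORF.
Frame +2: ACC TGT AAT GCC CAT CTA CAA GTG ACT GGG ATG TAC ATG TAG — ATG at 32, stop TAG at 41 → 12 nt; ATG at 38, stop TAG at 41 → 6 nt.
Frame +3: CCT GTA ATG CCC ATC TAC AAG TGA CTG GGA TGT ACA TGT AGT — ATG at 9, stop TGA at 24 → 18 nt.
Frame -1: ACT ACA TGT ACA TCC CAG TCA CTT GTA GAT GGG CAT TAC AGG — no ATG→stop ORF.
Frame -2: CTA CAT GTA CAT CCC AGT CAC TTG TAG ATG GGC ATT ACA GGT — no ATG→stop ORF.
Frame -3: TAC ATG TAC ATC CCA GTC ACT TGT AGA TGG GCA TTA CAG GTC — no ATG→stop ORF.
Frame +3 has an ORF of 6 codons (positions 9–26) ≥ 6, so yes.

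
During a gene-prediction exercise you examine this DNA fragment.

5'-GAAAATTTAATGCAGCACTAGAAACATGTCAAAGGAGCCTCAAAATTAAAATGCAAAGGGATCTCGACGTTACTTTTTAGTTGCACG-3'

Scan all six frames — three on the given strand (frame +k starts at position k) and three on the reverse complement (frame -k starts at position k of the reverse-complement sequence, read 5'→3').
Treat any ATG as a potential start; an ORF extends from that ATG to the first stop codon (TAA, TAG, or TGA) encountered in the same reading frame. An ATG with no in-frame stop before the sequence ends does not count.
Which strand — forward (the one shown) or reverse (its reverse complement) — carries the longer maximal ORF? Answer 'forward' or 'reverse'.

forward

Reverse complement (5'→3'): CGTGCAACTAAAAAGTAACGTCGAGATCCCTTTGCATTTTAATTTTGAGGCTCCTTTGACATGTTTCTAGTGCTGCATTAAATTTTC
Frame +1: GAA AAT TTA ATG CAG CAC TAG AAA CAT GTC AAA GGA GCC TCA AAA TTA AAA TGC AAA GGG ATC TCG ACG TTA CTT TTT AGT TGC ACG — ATG at 10, stop TAG at 19 → 12 nt.
Frame +2: AAA ATT TAA TGC AGC ACT AGA AAC ATG TCA AAG GAG CCT CAA AAT TAA AAT GCA AAG GGA TCT CGA CGT TAC TTT TTA GTT GCA — ATG at 26, stop TAA at 47 → 24 nt.
Frame +3: AAA TTT AAT GCA GCA CTA GAA ACA TGT CAA AGG AGC CTC AAA ATT AAA ATG CAA AGG GAT CTC GAC GTT ACT TTT TAG TTG CAC — ATG at 51, stop TAG at 78 → 30 nt.
Frame -1: CGT GCA ACT AAA AAG TAA CGT CGA GAT CCC TTT GCA TTT TAA TTT TGA GGC TCC TTT GAC ATG TTT CTA GTG CTG CAT TAA ATT TTC — ATG at 61, stop TAA at 79 → 21 nt.
Frame -2: GTG CAA CTA AAA AGT AAC GTC GAG ATC CCT TTG CAT TTT AAT TTT GAG GCT CCT TTG ACA TGT TTC TAG TGC TGC ATT AAA TTT — no ATG→stop ORF.
Frame -3: TGC AAC TAA AAA GTA ACG TCG AGA TCC CTT TGC ATT TTA ATT TTG AGG CTC CTT TGA CAT GTT TCT AGT GCT GCA TTA AAT TTT — no ATG→stop ORF.
Forward-strand max 30 nt; reverse-strand max 21 nt. The forward strand has the longer ORF.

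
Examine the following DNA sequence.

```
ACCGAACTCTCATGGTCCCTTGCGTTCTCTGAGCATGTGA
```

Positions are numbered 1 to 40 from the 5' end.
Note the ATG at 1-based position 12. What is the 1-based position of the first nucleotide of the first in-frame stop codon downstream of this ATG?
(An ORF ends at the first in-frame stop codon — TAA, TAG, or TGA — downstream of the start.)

30

Codons from position 12: ATG (12–14), GTC (15–17), CCT (18–20), TGC (21–23), GTT (24–26), CTC (27–29), TGA (30–32).
TGA is a stop codon; it begins at position 30.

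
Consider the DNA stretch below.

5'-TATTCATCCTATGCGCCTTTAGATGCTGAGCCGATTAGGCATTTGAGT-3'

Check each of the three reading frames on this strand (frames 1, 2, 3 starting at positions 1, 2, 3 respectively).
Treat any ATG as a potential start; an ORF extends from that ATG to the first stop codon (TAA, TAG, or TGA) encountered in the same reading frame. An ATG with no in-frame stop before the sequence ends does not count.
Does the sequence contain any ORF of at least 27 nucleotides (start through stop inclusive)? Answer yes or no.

no

Frame 1: TAT TCA TCC TAT GCG CCT TTA GAT GCT GAG CCG ATT AGG CAT TTG AGT — no ATG→stop ORF.
Frame 2: ATT CAT CCT ATG CGC CTT TAG ATG CTG AGC CGA TTA GGC ATT TGA — ATG at 11, stop TAG at 20 → 12 nt; ATG at 23, stop TGA at 44 → 24 nt.
Frame 3: TTC ATC CTA TGC GCC TTT AGA TGC TGA GCC GAT TAG GCA TTT GAG — no ATG→stop ORF.
Largest ORF found is 24 nucleotides < 27, so no.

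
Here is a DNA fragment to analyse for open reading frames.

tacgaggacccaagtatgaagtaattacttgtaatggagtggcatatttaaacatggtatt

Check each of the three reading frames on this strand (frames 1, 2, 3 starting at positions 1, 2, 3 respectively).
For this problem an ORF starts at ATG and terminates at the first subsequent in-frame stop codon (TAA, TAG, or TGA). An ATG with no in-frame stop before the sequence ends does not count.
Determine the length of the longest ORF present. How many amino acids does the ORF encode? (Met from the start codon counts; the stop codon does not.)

Frame 1: TAC GAG GAC CCA AGT ATG AAG TAA TTA CTT GTA ATG GAG TGG CAT ATT TAA ACA TGG TAT — ATG at 16, stop TAA at 22 → 9 nt; ATG at 34, stop TAA at 49 → 18 nt.
Frame 2: ACG AGG ACC CAA GTA TGA AGT AAT TAC TTG TAA TGG AGT GGC ATA TTT AAA CAT GGT ATT — no ATG→stop ORF.
Frame 3: CGA GGA CCC AAG TAT GAA GTA ATT ACT TGT AAT GGA GTG GCA TAT TTA AAC ATG GTA — no ATG→stop ORF.
Longest: frame 1, positions 34–51, 18 nt = 6 codons = 5 aa. → 5 amino acids.

5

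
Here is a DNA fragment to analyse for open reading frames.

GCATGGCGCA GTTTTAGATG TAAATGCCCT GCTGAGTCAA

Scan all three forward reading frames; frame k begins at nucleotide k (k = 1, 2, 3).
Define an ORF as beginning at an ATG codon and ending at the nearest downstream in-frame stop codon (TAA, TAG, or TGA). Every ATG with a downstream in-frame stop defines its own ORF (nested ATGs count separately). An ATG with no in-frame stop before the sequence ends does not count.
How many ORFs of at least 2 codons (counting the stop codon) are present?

Frame 1: GCA TGG CGC AGT TTT AGA TGT AAA TGC CCT GCT GAG TCA — no ATG→stop ORF.
Frame 2: CAT GGC GCA GTT TTA GAT GTA AAT GCC CTG CTG AGT CAA — no ATG→stop ORF.
Frame 3: ATG GCG CAG TTT TAG ATG TAA ATG CCC TGC TGA GTC — ATG at 3, stop TAG at 15 → 15 nt; ATG at 18, stop TAA at 21 → 6 nt; ATG at 24, stop TGA at 33 → 12 nt.
ORFs ≥ 2 codons: frame 3 3–17 (5 codons), frame 3 18–23 (2 codons), frame 3 24–35 (4 codons). Count = 3.

3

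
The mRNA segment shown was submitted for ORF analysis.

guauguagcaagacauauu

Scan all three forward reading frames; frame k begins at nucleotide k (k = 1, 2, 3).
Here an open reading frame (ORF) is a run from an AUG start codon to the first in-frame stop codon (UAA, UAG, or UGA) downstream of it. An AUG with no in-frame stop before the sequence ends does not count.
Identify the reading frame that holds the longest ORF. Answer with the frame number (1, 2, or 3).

Frame 1: GUA UGU AGC AAG ACA UAU — no AUG→stop ORF.
Frame 2: UAU GUA GCA AGA CAU AUU — no AUG→stop ORF.
Frame 3: AUG UAG CAA GAC AUA — AUG at 3, stop UAG at 6 → 6 nt.
Longest ORF is 6 nt in frame 3 (positions 3–8).

3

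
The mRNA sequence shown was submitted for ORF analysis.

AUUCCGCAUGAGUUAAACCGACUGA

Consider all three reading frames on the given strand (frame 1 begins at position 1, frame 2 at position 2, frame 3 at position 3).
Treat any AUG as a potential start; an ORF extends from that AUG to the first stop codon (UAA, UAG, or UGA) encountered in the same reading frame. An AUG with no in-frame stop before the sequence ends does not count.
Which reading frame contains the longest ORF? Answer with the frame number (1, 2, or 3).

Frame 1: AUU CCG CAU GAG UUA AAC CGA CUG — no AUG→stop ORF.
Frame 2: UUC CGC AUG AGU UAA ACC GAC UGA — AUG at 8, stop UAA at 14 → 9 nt.
Frame 3: UCC GCA UGA GUU AAA CCG ACU — no AUG→stop ORF.
Longest ORF is 9 nt in frame 2 (positions 8–16).

2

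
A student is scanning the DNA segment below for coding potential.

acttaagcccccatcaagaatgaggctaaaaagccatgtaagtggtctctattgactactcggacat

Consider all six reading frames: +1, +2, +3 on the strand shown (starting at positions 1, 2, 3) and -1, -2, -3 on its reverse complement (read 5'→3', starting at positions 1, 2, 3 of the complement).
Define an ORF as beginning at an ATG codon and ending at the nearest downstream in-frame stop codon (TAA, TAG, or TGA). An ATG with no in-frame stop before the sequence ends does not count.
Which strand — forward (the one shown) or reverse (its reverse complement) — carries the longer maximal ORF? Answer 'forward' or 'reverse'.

Reverse complement (5'→3'): ATGTCCGAGTAGTCAATAGAGACCACTTACATGGCTTTTTAGCCTCATTCTTGATGGGGGCTTAAGT
Frame +1: ACT TAA GCC CCC ATC AAG AAT GAG GCT AAA AAG CCA TGT AAG TGG TCT CTA TTG ACT ACT CGG ACA — no ATG→stop ORF.
Frame +2: CTT AAG CCC CCA TCA AGA ATG AGG CTA AAA AGC CAT GTA AGT GGT CTC TAT TGA CTA CTC GGA CAT — ATG at 20, stop TGA at 53 → 36 nt.
Frame +3: TTA AGC CCC CAT CAA GAA TGA GGC TAA AAA GCC ATG TAA GTG GTC TCT ATT GAC TAC TCG GAC — ATG at 36, stop TAA at 39 → 6 nt.
Frame -1: ATG TCC GAG TAG TCA ATA GAG ACC ACT TAC ATG GCT TTT TAG CCT CAT TCT TGA TGG GGG CTT AAG — ATG at 1, stop TAG at 10 → 12 nt; ATG at 31, stop TAG at 40 → 12 nt.
Frame -2: TGT CCG AGT AGT CAA TAG AGA CCA CTT ACA TGG CTT TTT AGC CTC ATT CTT GAT GGG GGC TTA AGT — no ATG→stop ORF.
Frame -3: GTC CGA GTA GTC AAT AGA GAC CAC TTA CAT GGC TTT TTA GCC TCA TTC TTG ATG GGG GCT TAA — ATG at 54, stop TAA at 63 → 12 nt.
Forward-strand max 36 nt; reverse-strand max 12 nt. The forward strand has the longer ORF.

forward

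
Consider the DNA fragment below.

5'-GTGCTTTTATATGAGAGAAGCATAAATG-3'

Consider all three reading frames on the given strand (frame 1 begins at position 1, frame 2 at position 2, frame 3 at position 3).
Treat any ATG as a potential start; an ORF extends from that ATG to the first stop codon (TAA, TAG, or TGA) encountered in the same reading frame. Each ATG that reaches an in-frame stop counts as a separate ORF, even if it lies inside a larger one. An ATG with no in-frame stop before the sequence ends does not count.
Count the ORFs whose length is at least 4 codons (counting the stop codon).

1

Frame 1: GTG CTT TTA TAT GAG AGA AGC ATA AAT — no ATG→stop ORF.
Frame 2: TGC TTT TAT ATG AGA GAA GCA TAA ATG — ATG at 11, stop TAA at 23 → 15 nt.
Frame 3: GCT TTT ATA TGA GAG AAG CAT AAA — no ATG→stop ORF.
ORFs ≥ 4 codons: frame 2 11–25 (5 codons). Count = 1.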